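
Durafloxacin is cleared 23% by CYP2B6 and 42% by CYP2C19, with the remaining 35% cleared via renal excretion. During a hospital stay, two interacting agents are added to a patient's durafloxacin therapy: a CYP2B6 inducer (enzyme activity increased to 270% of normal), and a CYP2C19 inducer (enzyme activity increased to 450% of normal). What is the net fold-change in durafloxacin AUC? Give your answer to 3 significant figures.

The CYP2B6 pathway (23% of clearance) increases to 2.7× activity: 0.23 × 2.7 = 0.621.
The CYP2C19 pathway (42% of clearance) is boosted to 4.5× activity: 0.42 × 4.5 = 1.89.
The remaining 35% of clearance is unaffected.
CL_new/CL_old = 0.621 + 1.89 + 0.35 = 2.861.
AUC ∝ 1/CL: fold-change = 1 / 2.861 = 0.350.

0.350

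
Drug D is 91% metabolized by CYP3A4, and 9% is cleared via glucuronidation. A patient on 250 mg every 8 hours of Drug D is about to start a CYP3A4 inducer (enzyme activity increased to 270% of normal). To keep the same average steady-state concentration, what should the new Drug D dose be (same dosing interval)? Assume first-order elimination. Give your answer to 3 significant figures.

The CYP3A4 pathway (91% of clearance) is boosted to 2.7× activity: 0.91 × 2.7 = 2.457.
The remaining 9% of clearance is unaffected.
Relative clearance = 2.457 + 0.09 = 2.547.
Css,avg = (dose rate)/CL, so holding Css fixed requires dose ∝ CL: 250 × 2.547 = 637 mg.

637 mg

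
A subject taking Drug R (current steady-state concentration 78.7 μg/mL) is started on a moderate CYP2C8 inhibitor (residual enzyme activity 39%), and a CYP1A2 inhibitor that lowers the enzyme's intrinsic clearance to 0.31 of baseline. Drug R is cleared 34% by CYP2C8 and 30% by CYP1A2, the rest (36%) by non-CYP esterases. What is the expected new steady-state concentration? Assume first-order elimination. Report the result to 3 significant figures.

The CYP2C8 pathway (34% of clearance) falls to 0.39× activity: 0.34 × 0.39 = 0.1326.
The CYP1A2 pathway (30% of clearance) is reduced to 0.31× activity: 0.3 × 0.31 = 0.093.
Non-CYP routes (36%) are unchanged.
New clearance relative to baseline: 0.1326 + 0.093 + 0.36 = 0.5856.
New steady-state concentration = 78.7 / 0.5856 = 134 μg/mL (concentration scales inversely with clearance).

134 μg/mL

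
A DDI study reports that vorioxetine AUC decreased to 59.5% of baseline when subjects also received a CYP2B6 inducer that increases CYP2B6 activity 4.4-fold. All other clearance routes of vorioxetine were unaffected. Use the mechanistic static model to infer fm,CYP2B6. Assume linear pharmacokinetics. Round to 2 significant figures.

0.20

CL'/CL = 1 / 0.595 = 1.681
4.4·fm + (1 − fm) = 1.681
fm = (1.681 − 1) / (4.4 − 1) = 0.20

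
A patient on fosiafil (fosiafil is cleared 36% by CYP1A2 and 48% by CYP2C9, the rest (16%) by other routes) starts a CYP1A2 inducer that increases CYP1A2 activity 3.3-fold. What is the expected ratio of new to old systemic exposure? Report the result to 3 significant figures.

The CYP1A2 pathway (36% of clearance) is boosted to 3.3× activity: 0.36 × 3.3 = 1.188.
CYP2C9 (48%) and the residual 16% are unaffected.
Relative clearance = 1.188 + 0.48 + 0.16 = 1.828.
Systemic exposure is inversely proportional to clearance, so the fold-change is 1 / 1.828 = 0.547.

0.547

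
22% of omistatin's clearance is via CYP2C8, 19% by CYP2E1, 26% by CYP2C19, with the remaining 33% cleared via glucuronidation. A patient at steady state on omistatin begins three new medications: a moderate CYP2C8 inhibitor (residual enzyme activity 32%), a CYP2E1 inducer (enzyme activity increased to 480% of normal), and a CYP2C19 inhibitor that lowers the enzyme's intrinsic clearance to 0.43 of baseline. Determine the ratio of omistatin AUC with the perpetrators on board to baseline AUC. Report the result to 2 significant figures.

0.70

The CYP2C8 pathway (22% of clearance) drops to 0.32× activity: 0.22 × 0.32 = 0.0704.
The CYP2E1 pathway (19% of clearance) is boosted to 4.8× activity: 0.19 × 4.8 = 0.912.
The CYP2C19 pathway (26% of clearance) drops to 0.43× activity: 0.26 × 0.43 = 0.1118.
The remaining 33% of clearance is unaffected.
New clearance relative to baseline: 0.0704 + 0.912 + 0.1118 + 0.33 = 1.4242.
Because AUC varies inversely with clearance, the combined effect is 1 / 1.4242 = 0.70.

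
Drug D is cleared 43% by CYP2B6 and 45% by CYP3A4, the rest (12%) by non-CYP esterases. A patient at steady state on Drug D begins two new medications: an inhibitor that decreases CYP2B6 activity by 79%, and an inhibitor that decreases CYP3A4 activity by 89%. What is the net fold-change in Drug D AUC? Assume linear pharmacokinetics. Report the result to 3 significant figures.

3.85

CYP2B6: 0.43 × 0.21 = 0.0903
CYP3A4: 0.45 × 0.11 = 0.0495
Other: 0.12 (unchanged)
Relative clearance = 0.0903 + 0.0495 + 0.12 = 0.2598.
Net AUC ratio = 1 / 0.2598 = 3.85.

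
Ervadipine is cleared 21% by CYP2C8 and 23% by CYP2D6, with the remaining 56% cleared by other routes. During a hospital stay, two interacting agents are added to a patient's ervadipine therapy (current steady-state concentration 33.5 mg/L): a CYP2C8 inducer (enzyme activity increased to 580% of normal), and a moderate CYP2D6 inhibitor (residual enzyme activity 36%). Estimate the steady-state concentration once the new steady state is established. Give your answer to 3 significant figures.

18.0 mg/L

The CYP2C8 pathway (21% of clearance) is boosted to 5.8× activity: 0.21 × 5.8 = 1.218.
The CYP2D6 pathway (23% of clearance) falls to 0.36× activity: 0.23 × 0.36 = 0.0828.
Non-CYP routes (56%) are unchanged.
CL_new/CL_old = 1.218 + 0.0828 + 0.56 = 1.8608.
Steady-state concentration ∝ 1/CL: new value = 33.5 / 1.8608 = 18.0 mg/L.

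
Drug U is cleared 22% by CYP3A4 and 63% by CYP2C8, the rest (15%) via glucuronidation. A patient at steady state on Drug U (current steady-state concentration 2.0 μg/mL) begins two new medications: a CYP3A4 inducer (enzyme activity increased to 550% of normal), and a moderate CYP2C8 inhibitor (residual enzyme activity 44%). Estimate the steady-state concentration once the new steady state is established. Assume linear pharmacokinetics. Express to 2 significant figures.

The CYP3A4 pathway (22% of clearance) rises to 5.5× activity: 0.22 × 5.5 = 1.21.
The CYP2C8 pathway (63% of clearance) falls to 0.44× activity: 0.63 × 0.44 = 0.2772.
The remaining 15% of clearance is unaffected.
New clearance relative to baseline: 1.21 + 0.2772 + 0.15 = 1.6372.
Steady-state concentration ∝ 1/CL: new value = 2.0 / 1.6372 = 1.2 μg/mL.

1.2 μg/mL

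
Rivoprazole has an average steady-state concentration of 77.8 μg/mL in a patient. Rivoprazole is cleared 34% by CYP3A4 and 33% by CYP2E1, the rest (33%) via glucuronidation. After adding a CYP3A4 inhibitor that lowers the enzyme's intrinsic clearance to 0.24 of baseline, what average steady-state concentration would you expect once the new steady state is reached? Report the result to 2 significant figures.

The CYP3A4 pathway (34% of clearance) drops to 0.24× activity: 0.34 × 0.24 = 0.0816.
CYP2E1 (33%) and the residual 33% are unaffected.
CL_new/CL_old = 0.0816 + 0.33 + 0.33 = 0.7416.
With dosing unchanged, average steady-state concentration scales as 1/CL: 77.8 / 0.7416 = 1.0 × 10² μg/mL.

1.0 × 10² μg/mL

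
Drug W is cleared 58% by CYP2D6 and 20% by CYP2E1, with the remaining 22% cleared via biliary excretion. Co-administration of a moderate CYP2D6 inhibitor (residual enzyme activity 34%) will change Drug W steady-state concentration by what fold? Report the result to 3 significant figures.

1.62

The CYP2D6 pathway (58% of clearance) drops to 0.34× activity: 0.58 × 0.34 = 0.1972.
CYP2E1 (20%) and the residual 22% are unaffected.
Relative clearance = 0.1972 + 0.2 + 0.22 = 0.6172.
Steady-state concentration ratio = CL_old/CL_new = 1 / 0.6172 = 1.62.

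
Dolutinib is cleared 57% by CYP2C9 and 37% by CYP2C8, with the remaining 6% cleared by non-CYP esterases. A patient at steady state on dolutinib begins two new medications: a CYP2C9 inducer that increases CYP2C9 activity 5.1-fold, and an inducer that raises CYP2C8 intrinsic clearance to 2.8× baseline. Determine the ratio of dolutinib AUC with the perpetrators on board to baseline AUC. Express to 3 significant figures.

0.250

The CYP2C9 pathway (57% of clearance) increases to 5.1× activity: 0.57 × 5.1 = 2.907.
The CYP2C8 pathway (37% of clearance) is boosted to 2.8× activity: 0.37 × 2.8 = 1.036.
Non-CYP routes (6%) are unchanged.
CL_new/CL_old = 2.907 + 1.036 + 0.06 = 4.003.
Net AUC ratio = 1 / 4.003 = 0.250.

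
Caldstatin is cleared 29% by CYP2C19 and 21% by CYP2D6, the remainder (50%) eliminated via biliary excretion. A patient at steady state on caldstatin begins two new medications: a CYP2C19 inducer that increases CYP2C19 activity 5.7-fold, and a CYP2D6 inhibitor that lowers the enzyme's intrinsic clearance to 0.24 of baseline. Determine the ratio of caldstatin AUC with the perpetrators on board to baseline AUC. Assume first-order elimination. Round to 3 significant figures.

0.454

CYP2C19: 0.29 × 5.7 = 1.653
CYP2D6: 0.21 × 0.24 = 0.0504
Other: 0.5 (unchanged)
CL_new/CL_old = 1.653 + 0.0504 + 0.5 = 2.2034.
Because AUC varies inversely with clearance, the combined effect is 1 / 2.2034 = 0.454.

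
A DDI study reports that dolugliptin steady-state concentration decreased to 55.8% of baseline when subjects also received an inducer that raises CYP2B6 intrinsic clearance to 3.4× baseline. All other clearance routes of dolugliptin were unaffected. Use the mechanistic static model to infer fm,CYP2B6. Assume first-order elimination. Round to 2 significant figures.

Let fm be the CYP2B6 fraction. New clearance relative to baseline = fm × 3.4 + (1 − fm).
Steady-state concentration ratio = 1 / (new CL fraction), so new CL fraction = 1 / 0.558 = 1.792.
fm × 3.4 + 1 − fm = 1.792  ⇒  fm × (3.4 − 1) = 0.7921  ⇒  fm = 0.33.

0.33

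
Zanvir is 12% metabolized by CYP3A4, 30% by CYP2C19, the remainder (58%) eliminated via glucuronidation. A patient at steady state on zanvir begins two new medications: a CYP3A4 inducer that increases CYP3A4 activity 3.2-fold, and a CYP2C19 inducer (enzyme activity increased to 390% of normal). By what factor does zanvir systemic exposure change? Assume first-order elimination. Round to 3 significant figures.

The CYP3A4 pathway (12% of clearance) is boosted to 3.2× activity: 0.12 × 3.2 = 0.384.
The CYP2C19 pathway (30% of clearance) rises to 3.9× activity: 0.3 × 3.9 = 1.17.
Non-CYP routes (58%) are unchanged.
New clearance relative to baseline: 0.384 + 1.17 + 0.58 = 2.134.
Because systemic exposure varies inversely with clearance, the combined effect is 1 / 2.134 = 0.469.

0.469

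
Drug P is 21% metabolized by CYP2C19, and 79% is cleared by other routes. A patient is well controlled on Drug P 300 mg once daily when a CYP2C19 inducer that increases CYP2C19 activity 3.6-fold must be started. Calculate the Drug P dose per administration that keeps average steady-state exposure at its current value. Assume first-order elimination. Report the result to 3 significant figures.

464 mg

CYP2C19: 0.21 × 3.6 = 0.756
Other: 0.79 (unchanged)
Relative clearance = 0.756 + 0.79 = 1.546.
Exposure is unchanged when dose changes in proportion to clearance. New dose = 300 mg × 1.546 = 464 mg.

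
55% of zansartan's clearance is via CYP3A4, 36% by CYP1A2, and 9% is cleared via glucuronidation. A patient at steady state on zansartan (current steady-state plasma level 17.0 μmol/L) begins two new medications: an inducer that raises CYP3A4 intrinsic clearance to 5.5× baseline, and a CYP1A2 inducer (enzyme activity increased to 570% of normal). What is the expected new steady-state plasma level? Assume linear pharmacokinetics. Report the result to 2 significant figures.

CYP3A4: 0.55 × 5.5 = 3.025
CYP1A2: 0.36 × 5.7 = 2.052
Other: 0.09 (unchanged)
Relative clearance = 3.025 + 2.052 + 0.09 = 5.167.
Steady-state plasma level ∝ 1/CL: new value = 17.0 / 5.167 = 3.3 μmol/L.

3.3 μmol/L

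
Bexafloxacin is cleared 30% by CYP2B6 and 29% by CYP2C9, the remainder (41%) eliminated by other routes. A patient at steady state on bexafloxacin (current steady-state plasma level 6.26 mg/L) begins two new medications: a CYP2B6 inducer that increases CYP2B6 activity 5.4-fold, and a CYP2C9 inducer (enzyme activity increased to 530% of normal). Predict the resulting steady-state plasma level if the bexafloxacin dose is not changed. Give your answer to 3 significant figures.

CYP2B6: 0.3 × 5.4 = 1.62
CYP2C9: 0.29 × 5.3 = 1.537
Other: 0.41 (unchanged)
CL_new/CL_old = 1.62 + 1.537 + 0.41 = 3.567.
Dividing the baseline by the relative clearance: 6.26 / 3.567 = 1.75 mg/L.

1.75 mg/L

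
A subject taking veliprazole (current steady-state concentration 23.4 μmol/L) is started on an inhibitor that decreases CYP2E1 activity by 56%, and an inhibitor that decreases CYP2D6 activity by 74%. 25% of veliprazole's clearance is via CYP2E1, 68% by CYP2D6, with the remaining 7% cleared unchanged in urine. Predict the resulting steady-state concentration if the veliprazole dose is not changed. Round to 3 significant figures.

65.6 μmol/L

CYP2E1: 0.25 × 0.44 = 0.11
CYP2D6: 0.68 × 0.26 = 0.1768
Other: 0.07 (unchanged)
New clearance relative to baseline: 0.11 + 0.1768 + 0.07 = 0.3568.
New steady-state concentration = 23.4 / 0.3568 = 65.6 μmol/L (concentration scales inversely with clearance).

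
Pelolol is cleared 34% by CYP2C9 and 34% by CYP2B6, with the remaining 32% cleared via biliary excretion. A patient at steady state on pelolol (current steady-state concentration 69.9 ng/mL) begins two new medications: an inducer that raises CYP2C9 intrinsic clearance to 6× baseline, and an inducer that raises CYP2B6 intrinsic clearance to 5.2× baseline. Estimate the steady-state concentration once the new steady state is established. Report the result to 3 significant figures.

16.9 ng/mL

CYP2C9: 0.34 × 6 = 2.04
CYP2B6: 0.34 × 5.2 = 1.768
Other: 0.32 (unchanged)
CL_new/CL_old = 2.04 + 1.768 + 0.32 = 4.128.
New steady-state concentration = 69.9 / 4.128 = 16.9 ng/mL (concentration scales inversely with clearance).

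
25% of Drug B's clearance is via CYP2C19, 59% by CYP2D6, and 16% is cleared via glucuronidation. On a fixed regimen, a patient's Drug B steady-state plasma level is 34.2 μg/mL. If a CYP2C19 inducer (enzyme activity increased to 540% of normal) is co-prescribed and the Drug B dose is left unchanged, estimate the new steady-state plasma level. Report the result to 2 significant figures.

The CYP2C19 pathway (25% of clearance) rises to 5.4× activity: 0.25 × 5.4 = 1.35.
CYP2D6 (59%) and the residual 16% are unaffected.
New clearance relative to baseline: 1.35 + 0.59 + 0.16 = 2.1.
Steady-state plasma level ∝ 1/CL, so new value = 34.2 / 2.1 = 16 μg/mL.

16 μg/mL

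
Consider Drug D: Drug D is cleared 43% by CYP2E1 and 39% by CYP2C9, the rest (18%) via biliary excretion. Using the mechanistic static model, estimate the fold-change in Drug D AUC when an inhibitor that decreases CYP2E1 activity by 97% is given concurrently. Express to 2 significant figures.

CYP2E1: 0.43 × 0.03 = 0.0129
CYP2C9: 0.39 (unchanged)
Other: 0.18 (unchanged)
New clearance relative to baseline: 0.0129 + 0.39 + 0.18 = 0.5829.
Since AUC ∝ 1/CL, the ratio is 1 / 0.5829 = 1.7.

1.7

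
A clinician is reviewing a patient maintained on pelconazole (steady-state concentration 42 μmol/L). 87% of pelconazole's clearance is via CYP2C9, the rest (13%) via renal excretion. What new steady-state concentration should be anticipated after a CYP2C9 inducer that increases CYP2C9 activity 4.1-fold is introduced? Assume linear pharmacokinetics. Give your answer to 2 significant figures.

The CYP2C9 pathway (87% of clearance) increases to 4.1× activity: 0.87 × 4.1 = 3.567.
Non-CYP routes (13%) are unchanged.
Relative clearance = 3.567 + 0.13 = 3.697.
With dosing unchanged, steady-state concentration scales as 1/CL: 42 / 3.697 = 11 μmol/L.

11 μmol/L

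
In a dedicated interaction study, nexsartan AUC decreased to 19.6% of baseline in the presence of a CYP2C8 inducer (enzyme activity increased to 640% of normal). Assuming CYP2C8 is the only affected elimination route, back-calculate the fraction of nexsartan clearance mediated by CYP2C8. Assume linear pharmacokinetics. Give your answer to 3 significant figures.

0.760

Let x = fm,CYP2C8. Because AUC ∝ 1/CL, relative clearance rose to 1/0.196 = 5.102.
Setting x·6.4 + (1 − x) = 5.102 and solving: x = (5.102 − 1)/(6.4 − 1) = 0.760.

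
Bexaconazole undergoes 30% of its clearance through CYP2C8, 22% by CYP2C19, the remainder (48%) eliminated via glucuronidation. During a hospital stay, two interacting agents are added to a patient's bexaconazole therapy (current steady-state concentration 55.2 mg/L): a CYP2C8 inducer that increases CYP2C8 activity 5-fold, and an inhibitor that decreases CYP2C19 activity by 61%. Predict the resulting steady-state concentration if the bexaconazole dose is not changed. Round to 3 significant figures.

CYP2C8: 0.3 × 5 = 1.5
CYP2C19: 0.22 × 0.39 = 0.0858
Other: 0.48 (unchanged)
New clearance relative to baseline: 1.5 + 0.0858 + 0.48 = 2.0658.
New steady-state concentration = 55.2 / 2.0658 = 26.7 mg/L (concentration scales inversely with clearance).

26.7 mg/L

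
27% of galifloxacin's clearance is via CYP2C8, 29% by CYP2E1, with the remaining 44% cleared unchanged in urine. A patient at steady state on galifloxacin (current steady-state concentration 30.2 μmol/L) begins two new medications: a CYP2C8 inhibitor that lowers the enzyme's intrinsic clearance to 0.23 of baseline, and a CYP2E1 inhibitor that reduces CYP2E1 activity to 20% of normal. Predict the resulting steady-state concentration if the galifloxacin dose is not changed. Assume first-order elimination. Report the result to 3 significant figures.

53.9 μmol/L

The CYP2C8 pathway (27% of clearance) falls to 0.23× activity: 0.27 × 0.23 = 0.0621.
The CYP2E1 pathway (29% of clearance) drops to 0.2× activity: 0.29 × 0.2 = 0.058.
Non-CYP routes (44%) are unchanged.
New clearance relative to baseline: 0.0621 + 0.058 + 0.44 = 0.5601.
New steady-state concentration = 30.2 / 0.5601 = 53.9 μmol/L (concentration scales inversely with clearance).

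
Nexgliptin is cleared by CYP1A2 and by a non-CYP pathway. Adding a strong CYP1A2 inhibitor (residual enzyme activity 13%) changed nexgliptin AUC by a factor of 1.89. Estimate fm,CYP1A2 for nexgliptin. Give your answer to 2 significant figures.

0.54

Write x for the fraction cleared via CYP1A2. The observed AUC change means clearance fell to 1/1.89 = 0.5291 of baseline.
Setting x·0.13 + (1 − x) = 0.5291 and solving: x = (0.5291 − 1)/(0.13 − 1) = 0.54.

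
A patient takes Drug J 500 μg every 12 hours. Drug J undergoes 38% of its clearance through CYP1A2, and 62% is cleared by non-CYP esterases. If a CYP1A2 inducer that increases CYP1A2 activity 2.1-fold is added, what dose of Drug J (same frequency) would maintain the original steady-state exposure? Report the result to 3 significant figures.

709 μg

The CYP1A2 pathway (38% of clearance) is boosted to 2.1× activity: 0.38 × 2.1 = 0.798.
The remaining 62% of clearance is unaffected.
Relative clearance = 0.798 + 0.62 = 1.418.
Exposure is unchanged when dose changes in proportion to clearance. New dose = 500 μg × 1.418 = 709 μg.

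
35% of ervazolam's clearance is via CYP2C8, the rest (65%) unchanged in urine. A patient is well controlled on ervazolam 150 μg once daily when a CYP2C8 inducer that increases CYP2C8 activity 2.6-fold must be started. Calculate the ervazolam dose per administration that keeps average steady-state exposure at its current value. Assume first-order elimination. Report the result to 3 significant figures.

234 μg

The CYP2C8 pathway (35% of clearance) is boosted to 2.6× activity: 0.35 × 2.6 = 0.91.
Non-CYP routes (65%) are unchanged.
CL_new/CL_old = 0.91 + 0.65 = 1.56.
Exposure is unchanged when dose changes in proportion to clearance. New dose = 150 μg × 1.56 = 234 μg.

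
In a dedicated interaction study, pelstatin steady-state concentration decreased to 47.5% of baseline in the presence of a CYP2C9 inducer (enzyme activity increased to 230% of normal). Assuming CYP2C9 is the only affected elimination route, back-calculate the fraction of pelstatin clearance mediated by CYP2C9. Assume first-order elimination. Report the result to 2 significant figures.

0.85

Let fm be the CYP2C9 fraction. New clearance relative to baseline = fm × 2.3 + (1 − fm).
Steady-state concentration ratio = 1 / (new CL fraction), so new CL fraction = 1 / 0.475 = 2.105.
fm × 2.3 + 1 − fm = 2.105  ⇒  fm × (2.3 − 1) = 1.105  ⇒  fm = 0.85.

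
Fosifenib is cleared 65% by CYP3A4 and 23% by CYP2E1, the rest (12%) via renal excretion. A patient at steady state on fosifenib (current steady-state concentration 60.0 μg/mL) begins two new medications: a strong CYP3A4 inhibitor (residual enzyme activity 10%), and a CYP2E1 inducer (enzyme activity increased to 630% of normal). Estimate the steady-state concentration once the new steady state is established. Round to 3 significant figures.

36.7 μg/mL

The CYP3A4 pathway (65% of clearance) drops to 0.1× activity: 0.65 × 0.1 = 0.065.
The CYP2E1 pathway (23% of clearance) increases to 6.3× activity: 0.23 × 6.3 = 1.449.
The remaining 12% of clearance is unaffected.
Relative clearance = 0.065 + 1.449 + 0.12 = 1.634.
New steady-state concentration = 60.0 / 1.634 = 36.7 μg/mL (concentration scales inversely with clearance).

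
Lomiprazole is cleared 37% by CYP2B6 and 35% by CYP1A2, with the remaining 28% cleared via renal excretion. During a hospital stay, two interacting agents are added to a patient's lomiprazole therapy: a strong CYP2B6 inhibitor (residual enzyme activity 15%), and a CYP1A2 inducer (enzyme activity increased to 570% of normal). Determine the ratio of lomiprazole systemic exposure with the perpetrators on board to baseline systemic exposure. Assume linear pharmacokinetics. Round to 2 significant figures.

CYP2B6: 0.37 × 0.15 = 0.0555
CYP1A2: 0.35 × 5.7 = 1.995
Other: 0.28 (unchanged)
Relative clearance = 0.0555 + 1.995 + 0.28 = 2.3305.
Because systemic exposure varies inversely with clearance, the combined effect is 1 / 2.3305 = 0.43.

0.43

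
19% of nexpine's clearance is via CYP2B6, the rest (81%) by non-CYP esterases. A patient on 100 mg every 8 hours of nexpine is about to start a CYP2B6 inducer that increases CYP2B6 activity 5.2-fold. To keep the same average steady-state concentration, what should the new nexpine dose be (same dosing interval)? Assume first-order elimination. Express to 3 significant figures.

180 mg

The CYP2B6 pathway (19% of clearance) is boosted to 5.2× activity: 0.19 × 5.2 = 0.988.
The remaining 81% of clearance is unaffected.
Relative clearance = 0.988 + 0.81 = 1.798.
To maintain the same steady-state level, dose must scale with clearance: new dose = 100 × 1.798 = 180 mg.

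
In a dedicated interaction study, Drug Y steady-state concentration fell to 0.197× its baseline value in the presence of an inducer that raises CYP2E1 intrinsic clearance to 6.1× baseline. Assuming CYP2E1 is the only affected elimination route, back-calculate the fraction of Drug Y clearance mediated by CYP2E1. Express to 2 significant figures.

0.80

Write x for the fraction cleared via CYP2E1. The observed steady-state concentration change means clearance rose to 1/0.197 = 5.076 of baseline.
Only the CYP2E1 route changed, so 5.076 = x·6.1 + (1 − x), giving x = 0.80.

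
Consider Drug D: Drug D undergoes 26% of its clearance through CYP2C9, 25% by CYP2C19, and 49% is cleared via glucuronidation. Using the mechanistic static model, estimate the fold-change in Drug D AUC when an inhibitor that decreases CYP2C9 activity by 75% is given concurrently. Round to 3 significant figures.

The CYP2C9 pathway (26% of clearance) falls to 0.25× activity: 0.26 × 0.25 = 0.065.
CYP2C19 (25%) and the residual 49% are unaffected.
CL_new/CL_old = 0.065 + 0.25 + 0.49 = 0.805.
AUC ratio = CL_old/CL_new = 1 / 0.805 = 1.24.

1.24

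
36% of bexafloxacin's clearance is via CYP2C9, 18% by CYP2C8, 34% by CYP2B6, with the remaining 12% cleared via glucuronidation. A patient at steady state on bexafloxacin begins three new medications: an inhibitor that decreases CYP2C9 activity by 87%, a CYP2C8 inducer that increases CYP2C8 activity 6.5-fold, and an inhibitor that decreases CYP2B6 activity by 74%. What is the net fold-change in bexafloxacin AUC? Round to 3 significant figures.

The CYP2C9 pathway (36% of clearance) is reduced to 0.13× activity: 0.36 × 0.13 = 0.0468.
The CYP2C8 pathway (18% of clearance) is boosted to 6.5× activity: 0.18 × 6.5 = 1.17.
The CYP2B6 pathway (34% of clearance) falls to 0.26× activity: 0.34 × 0.26 = 0.0884.
Non-CYP routes (12%) are unchanged.
CL_new/CL_old = 0.0468 + 1.17 + 0.0884 + 0.12 = 1.4252.
Because AUC varies inversely with clearance, the combined effect is 1 / 1.4252 = 0.702.

0.702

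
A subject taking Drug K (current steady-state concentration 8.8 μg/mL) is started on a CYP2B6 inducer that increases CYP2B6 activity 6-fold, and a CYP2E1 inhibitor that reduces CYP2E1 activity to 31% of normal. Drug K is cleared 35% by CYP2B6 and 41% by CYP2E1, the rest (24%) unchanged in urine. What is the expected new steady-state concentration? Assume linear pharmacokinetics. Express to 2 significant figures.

3.6 μg/mL

CYP2B6: 0.35 × 6 = 2.1
CYP2E1: 0.41 × 0.31 = 0.1271
Other: 0.24 (unchanged)
CL_new/CL_old = 2.1 + 0.1271 + 0.24 = 2.4671.
New steady-state concentration = 8.8 / 2.4671 = 3.6 μg/mL (concentration scales inversely with clearance).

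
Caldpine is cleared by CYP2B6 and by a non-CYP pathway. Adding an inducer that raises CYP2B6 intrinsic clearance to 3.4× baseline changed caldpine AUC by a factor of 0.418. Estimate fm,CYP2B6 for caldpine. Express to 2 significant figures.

0.58

Write x for the fraction cleared via CYP2B6. The observed AUC change means clearance rose to 1/0.418 = 2.392 of baseline.
Only the CYP2B6 route changed, so 2.392 = x·3.4 + (1 − x), giving x = 0.58.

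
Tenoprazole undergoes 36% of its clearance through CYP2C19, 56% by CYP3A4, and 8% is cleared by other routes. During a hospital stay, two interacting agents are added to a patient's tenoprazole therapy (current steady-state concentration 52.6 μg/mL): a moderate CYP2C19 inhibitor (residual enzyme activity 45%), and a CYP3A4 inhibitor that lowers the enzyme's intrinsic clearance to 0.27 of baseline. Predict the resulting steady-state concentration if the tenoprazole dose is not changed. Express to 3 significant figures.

CYP2C19: 0.36 × 0.45 = 0.162
CYP3A4: 0.56 × 0.27 = 0.1512
Other: 0.08 (unchanged)
Relative clearance = 0.162 + 0.1512 + 0.08 = 0.3932.
Dividing the baseline by the relative clearance: 52.6 / 0.3932 = 134 μg/mL.

134 μg/mL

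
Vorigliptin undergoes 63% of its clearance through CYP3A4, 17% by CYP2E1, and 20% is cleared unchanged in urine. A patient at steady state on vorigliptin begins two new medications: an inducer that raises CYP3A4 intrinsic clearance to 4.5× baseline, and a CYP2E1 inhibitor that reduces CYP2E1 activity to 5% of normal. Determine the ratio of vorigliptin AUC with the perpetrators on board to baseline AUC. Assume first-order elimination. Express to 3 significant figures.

The CYP3A4 pathway (63% of clearance) rises to 4.5× activity: 0.63 × 4.5 = 2.835.
The CYP2E1 pathway (17% of clearance) falls to 0.05× activity: 0.17 × 0.05 = 0.0085.
The remaining 20% of clearance is unaffected.
CL_new/CL_old = 2.835 + 0.0085 + 0.2 = 3.0435.
Net AUC ratio = 1 / 3.0435 = 0.329.

0.329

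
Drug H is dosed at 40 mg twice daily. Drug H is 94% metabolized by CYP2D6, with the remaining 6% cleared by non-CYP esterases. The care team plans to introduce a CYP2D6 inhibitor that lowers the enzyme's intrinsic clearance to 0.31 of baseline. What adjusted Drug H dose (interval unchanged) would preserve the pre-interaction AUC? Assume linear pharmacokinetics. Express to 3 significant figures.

The CYP2D6 pathway (94% of clearance) drops to 0.31× activity: 0.94 × 0.31 = 0.2914.
Non-CYP routes (6%) are unchanged.
Relative clearance = 0.2914 + 0.06 = 0.3514.
To maintain the same steady-state level, dose must scale with clearance: new dose = 40 × 0.3514 = 14.1 mg.

14.1 mg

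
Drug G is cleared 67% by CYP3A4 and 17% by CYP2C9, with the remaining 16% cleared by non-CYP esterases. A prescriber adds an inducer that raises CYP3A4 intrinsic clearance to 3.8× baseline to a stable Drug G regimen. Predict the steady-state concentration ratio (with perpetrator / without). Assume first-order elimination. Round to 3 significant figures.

0.348

The CYP3A4 pathway (67% of clearance) is boosted to 3.8× activity: 0.67 × 3.8 = 2.546.
CYP2C9 (17%) and the residual 16% are unaffected.
Relative clearance = 2.546 + 0.17 + 0.16 = 2.876.
Steady-state concentration ratio = CL_old/CL_new = 1 / 2.876 = 0.348.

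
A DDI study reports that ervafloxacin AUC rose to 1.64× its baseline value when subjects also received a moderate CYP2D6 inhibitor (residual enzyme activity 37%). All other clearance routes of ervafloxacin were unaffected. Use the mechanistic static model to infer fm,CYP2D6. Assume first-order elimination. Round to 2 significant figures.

CL'/CL = 1 / 1.64 = 0.6098
0.37·fm + (1 − fm) = 0.6098
fm = (0.6098 − 1) / (0.37 − 1) = 0.62

0.62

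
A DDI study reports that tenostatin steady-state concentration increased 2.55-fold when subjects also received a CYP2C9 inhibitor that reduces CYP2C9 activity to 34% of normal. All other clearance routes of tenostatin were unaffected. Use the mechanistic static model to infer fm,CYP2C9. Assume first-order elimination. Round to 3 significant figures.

Let fm be the CYP2C9 fraction. New clearance relative to baseline = fm × 0.34 + (1 − fm).
Steady-state concentration ratio = 1 / (new CL fraction), so new CL fraction = 1 / 2.55 = 0.3922.
fm × 0.34 + 1 − fm = 0.3922  ⇒  fm × (0.34 − 1) = −0.6078  ⇒  fm = 0.921.

0.921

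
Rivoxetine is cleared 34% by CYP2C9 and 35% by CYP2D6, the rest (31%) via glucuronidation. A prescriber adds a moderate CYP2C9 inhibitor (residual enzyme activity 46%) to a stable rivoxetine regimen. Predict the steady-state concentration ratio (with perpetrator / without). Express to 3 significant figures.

1.22

The CYP2C9 pathway (34% of clearance) is reduced to 0.46× activity: 0.34 × 0.46 = 0.1564.
CYP2D6 (35%) and the residual 31% are unaffected.
New clearance relative to baseline: 0.1564 + 0.35 + 0.31 = 0.8164.
Steady-state concentration ratio = CL_old/CL_new = 1 / 0.8164 = 1.22.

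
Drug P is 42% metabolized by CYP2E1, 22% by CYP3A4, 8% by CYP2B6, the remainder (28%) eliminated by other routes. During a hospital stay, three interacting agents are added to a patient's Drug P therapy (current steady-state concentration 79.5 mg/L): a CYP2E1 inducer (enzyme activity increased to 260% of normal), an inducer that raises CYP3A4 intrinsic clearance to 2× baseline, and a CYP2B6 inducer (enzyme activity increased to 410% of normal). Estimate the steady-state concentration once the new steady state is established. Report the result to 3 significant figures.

37.1 mg/L

The CYP2E1 pathway (42% of clearance) increases to 2.6× activity: 0.42 × 2.6 = 1.092.
The CYP3A4 pathway (22% of clearance) increases to 2× activity: 0.22 × 2 = 0.44.
The CYP2B6 pathway (8% of clearance) increases to 4.1× activity: 0.08 × 4.1 = 0.328.
The remaining 28% of clearance is unaffected.
CL_new/CL_old = 1.092 + 0.44 + 0.328 + 0.28 = 2.14.
Dividing the baseline by the relative clearance: 79.5 / 2.14 = 37.1 mg/L.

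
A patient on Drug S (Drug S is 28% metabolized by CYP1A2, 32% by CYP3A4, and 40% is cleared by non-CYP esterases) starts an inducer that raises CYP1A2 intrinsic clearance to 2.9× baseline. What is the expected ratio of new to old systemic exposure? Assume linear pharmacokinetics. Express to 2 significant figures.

The CYP1A2 pathway (28% of clearance) is boosted to 2.9× activity: 0.28 × 2.9 = 0.812.
CYP3A4 (32%) and the residual 40% are unaffected.
Relative clearance = 0.812 + 0.32 + 0.4 = 1.532.
Systemic exposure is inversely proportional to clearance, so the fold-change is 1 / 1.532 = 0.65.

0.65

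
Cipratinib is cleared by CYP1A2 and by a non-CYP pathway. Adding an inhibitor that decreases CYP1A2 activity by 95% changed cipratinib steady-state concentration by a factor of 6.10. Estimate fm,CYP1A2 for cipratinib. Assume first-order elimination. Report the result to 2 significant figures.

Let x = fm,CYP1A2. Because steady-state concentration ∝ 1/CL, relative clearance fell to 1/6.10 = 0.1639.
Setting x·0.05 + (1 − x) = 0.1639 and solving: x = (0.1639 − 1)/(0.05 − 1) = 0.88.

0.88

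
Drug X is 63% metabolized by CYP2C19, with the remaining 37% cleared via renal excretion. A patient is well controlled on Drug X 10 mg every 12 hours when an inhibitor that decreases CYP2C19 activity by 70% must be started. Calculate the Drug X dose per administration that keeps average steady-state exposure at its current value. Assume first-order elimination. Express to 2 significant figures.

5.6 mg

The CYP2C19 pathway (63% of clearance) falls to 0.3× activity: 0.63 × 0.3 = 0.189.
The remaining 37% of clearance is unaffected.
New clearance relative to baseline: 0.189 + 0.37 = 0.559.
Css,avg = (dose rate)/CL, so holding Css fixed requires dose ∝ CL: 10 × 0.559 = 5.6 mg.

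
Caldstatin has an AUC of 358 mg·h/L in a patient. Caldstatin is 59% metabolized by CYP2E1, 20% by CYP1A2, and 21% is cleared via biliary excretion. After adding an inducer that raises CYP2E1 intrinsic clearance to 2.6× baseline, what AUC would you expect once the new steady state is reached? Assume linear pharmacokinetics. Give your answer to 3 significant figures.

184 mg·h/L

CYP2E1: 0.59 × 2.6 = 1.534
CYP1A2: 0.2 (unchanged)
Other: 0.21 (unchanged)
CL_new/CL_old = 1.534 + 0.2 + 0.21 = 1.944.
New AUC = baseline ÷ relative clearance = 358 / 1.944 = 184 mg·h/L.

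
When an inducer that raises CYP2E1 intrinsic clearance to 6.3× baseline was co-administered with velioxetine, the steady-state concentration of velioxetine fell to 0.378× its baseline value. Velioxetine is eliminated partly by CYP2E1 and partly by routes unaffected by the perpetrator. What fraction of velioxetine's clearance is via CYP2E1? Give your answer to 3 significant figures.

Let fm be the CYP2E1 fraction. New clearance relative to baseline = fm × 6.3 + (1 − fm).
Steady-state concentration ratio = 1 / (new CL fraction), so new CL fraction = 1 / 0.378 = 2.646.
fm × 6.3 + 1 − fm = 2.646  ⇒  fm × (6.3 − 1) = 1.646  ⇒  fm = 0.310.

0.310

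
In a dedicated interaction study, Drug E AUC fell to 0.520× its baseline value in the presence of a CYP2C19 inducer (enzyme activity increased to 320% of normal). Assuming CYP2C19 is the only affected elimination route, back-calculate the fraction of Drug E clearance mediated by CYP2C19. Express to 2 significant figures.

0.42

Write x for the fraction cleared via CYP2C19. The observed AUC change means clearance rose to 1/0.520 = 1.923 of baseline.
Setting x·3.2 + (1 − x) = 1.923 and solving: x = (1.923 − 1)/(3.2 − 1) = 0.42.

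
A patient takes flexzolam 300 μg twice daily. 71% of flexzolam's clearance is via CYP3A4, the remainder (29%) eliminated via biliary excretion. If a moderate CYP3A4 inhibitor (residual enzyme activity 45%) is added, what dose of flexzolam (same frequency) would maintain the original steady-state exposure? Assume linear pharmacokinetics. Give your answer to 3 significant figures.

The CYP3A4 pathway (71% of clearance) drops to 0.45× activity: 0.71 × 0.45 = 0.3195.
The remaining 29% of clearance is unaffected.
New clearance relative to baseline: 0.3195 + 0.29 = 0.6095.
Exposure is unchanged when dose changes in proportion to clearance. New dose = 300 μg × 0.6095 = 183 μg.

183 μg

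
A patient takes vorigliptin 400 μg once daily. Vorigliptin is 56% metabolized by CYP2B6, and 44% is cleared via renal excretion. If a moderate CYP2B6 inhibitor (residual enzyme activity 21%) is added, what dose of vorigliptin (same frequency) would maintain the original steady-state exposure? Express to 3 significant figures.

223 μg

The CYP2B6 pathway (56% of clearance) falls to 0.21× activity: 0.56 × 0.21 = 0.1176.
Non-CYP routes (44%) are unchanged.
Relative clearance = 0.1176 + 0.44 = 0.5576.
Exposure is unchanged when dose changes in proportion to clearance. New dose = 400 μg × 0.5576 = 223 μg.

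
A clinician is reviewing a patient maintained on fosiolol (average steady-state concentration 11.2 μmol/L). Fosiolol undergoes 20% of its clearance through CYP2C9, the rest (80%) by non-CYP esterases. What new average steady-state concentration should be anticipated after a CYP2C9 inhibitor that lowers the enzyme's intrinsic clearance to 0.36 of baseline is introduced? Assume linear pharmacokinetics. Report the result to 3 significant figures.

The CYP2C9 pathway (20% of clearance) drops to 0.36× activity: 0.2 × 0.36 = 0.072.
Non-CYP routes (80%) are unchanged.
New clearance relative to baseline: 0.072 + 0.8 = 0.872.
With dosing unchanged, average steady-state concentration scales as 1/CL: 11.2 / 0.872 = 12.8 μmol/L.

12.8 μmol/L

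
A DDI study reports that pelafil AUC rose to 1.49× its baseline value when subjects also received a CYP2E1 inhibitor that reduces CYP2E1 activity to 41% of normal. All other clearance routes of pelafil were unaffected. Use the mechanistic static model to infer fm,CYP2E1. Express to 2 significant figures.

0.56

CL'/CL = 1 / 1.49 = 0.6711
0.41·fm + (1 − fm) = 0.6711
fm = (0.6711 − 1) / (0.41 − 1) = 0.56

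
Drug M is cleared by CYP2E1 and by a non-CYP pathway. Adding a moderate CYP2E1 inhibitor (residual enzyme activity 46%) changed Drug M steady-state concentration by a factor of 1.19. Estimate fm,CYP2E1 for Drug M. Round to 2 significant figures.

Let fm be the CYP2E1 fraction. New clearance relative to baseline = fm × 0.46 + (1 − fm).
Steady-state concentration ratio = 1 / (new CL fraction), so new CL fraction = 1 / 1.19 = 0.8403.
fm × 0.46 + 1 − fm = 0.8403  ⇒  fm × (0.46 − 1) = −0.1597  ⇒  fm = 0.30.

0.30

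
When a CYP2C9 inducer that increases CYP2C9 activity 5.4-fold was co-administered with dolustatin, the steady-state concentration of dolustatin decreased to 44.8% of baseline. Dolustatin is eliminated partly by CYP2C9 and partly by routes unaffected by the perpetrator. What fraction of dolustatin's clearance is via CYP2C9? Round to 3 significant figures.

Write x for the fraction cleared via CYP2C9. The observed steady-state concentration change means clearance rose to 1/0.448 = 2.232 of baseline.
Setting x·5.4 + (1 − x) = 2.232 and solving: x = (2.232 − 1)/(5.4 − 1) = 0.280.

0.280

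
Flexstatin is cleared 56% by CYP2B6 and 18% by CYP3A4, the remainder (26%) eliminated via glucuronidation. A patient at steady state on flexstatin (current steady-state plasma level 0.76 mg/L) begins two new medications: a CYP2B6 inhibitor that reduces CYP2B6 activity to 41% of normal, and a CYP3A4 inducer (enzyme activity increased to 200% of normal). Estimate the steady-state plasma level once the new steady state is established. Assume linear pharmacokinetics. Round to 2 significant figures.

CYP2B6: 0.56 × 0.41 = 0.2296
CYP3A4: 0.18 × 2 = 0.36
Other: 0.26 (unchanged)
Relative clearance = 0.2296 + 0.36 + 0.26 = 0.8496.
New steady-state plasma level = 0.76 / 0.8496 = 0.89 mg/L (concentration scales inversely with clearance).

0.89 mg/L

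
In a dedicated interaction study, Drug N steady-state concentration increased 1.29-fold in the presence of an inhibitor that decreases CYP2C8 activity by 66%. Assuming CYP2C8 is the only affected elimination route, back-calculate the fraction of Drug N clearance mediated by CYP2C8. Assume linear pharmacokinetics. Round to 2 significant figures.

Let fm be the CYP2C8 fraction. New clearance relative to baseline = fm × 0.34 + (1 − fm).
Steady-state concentration ratio = 1 / (new CL fraction), so new CL fraction = 1 / 1.29 = 0.7752.
fm × 0.34 + 1 − fm = 0.7752  ⇒  fm × (0.34 − 1) = −0.2248  ⇒  fm = 0.34.

0.34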